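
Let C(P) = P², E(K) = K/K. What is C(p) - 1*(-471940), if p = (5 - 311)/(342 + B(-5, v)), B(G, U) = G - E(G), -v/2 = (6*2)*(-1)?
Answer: 1480006441/3136 ≈ 4.7194e+5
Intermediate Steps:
E(K) = 1
v = 24 (v = -2*6*2*(-1) = -24*(-1) = -2*(-12) = 24)
B(G, U) = -1 + G (B(G, U) = G - 1*1 = G - 1 = -1 + G)
p = -51/56 (p = (5 - 311)/(342 + (-1 - 5)) = -306/(342 - 6) = -306/336 = -306*1/336 = -51/56 ≈ -0.91071)
C(p) - 1*(-471940) = (-51/56)² - 1*(-471940) = 2601/3136 + 471940 = 1480006441/3136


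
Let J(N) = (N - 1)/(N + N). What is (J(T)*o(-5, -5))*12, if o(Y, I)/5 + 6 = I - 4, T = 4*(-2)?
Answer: -2025/4 ≈ -506.25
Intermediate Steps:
T = -8
o(Y, I) = -50 + 5*I (o(Y, I) = -30 + 5*(I - 4) = -30 + 5*(-4 + I) = -30 + (-20 + 5*I) = -50 + 5*I)
J(N) = (-1 + N)/(2*N) (J(N) = (-1 + N)/((2*N)) = (-1 + N)*(1/(2*N)) = (-1 + N)/(2*N))
(J(T)*o(-5, -5))*12 = (((1/2)*(-1 - 8)/(-8))*(-50 + 5*(-5)))*12 = (((1/2)*(-1/8)*(-9))*(-50 - 25))*12 = ((9/16)*(-75))*12 = -675/16*12 = -2025/4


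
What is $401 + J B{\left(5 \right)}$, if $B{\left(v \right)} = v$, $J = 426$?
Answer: $2531$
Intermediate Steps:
$401 + J B{\left(5 \right)} = 401 + 426 \cdot 5 = 401 + 2130 = 2531$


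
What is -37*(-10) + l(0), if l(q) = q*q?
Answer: 370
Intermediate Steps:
l(q) = q²
-37*(-10) + l(0) = -37*(-10) + 0² = 370 + 0 = 370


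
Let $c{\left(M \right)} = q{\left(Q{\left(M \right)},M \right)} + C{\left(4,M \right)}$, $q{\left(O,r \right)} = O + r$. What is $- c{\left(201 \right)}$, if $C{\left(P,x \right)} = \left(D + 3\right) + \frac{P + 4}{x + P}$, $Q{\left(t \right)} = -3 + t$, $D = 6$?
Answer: $- \frac{83648}{205} \approx -408.04$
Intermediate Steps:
$C{\left(P,x \right)} = 9 + \frac{4 + P}{P + x}$ ($C{\left(P,x \right)} = \left(6 + 3\right) + \frac{P + 4}{x + P} = 9 + \frac{4 + P}{P + x}$)
$c{\left(M \right)} = -3 + 2 M + \frac{44 + 9 M}{4 + M}$ ($c{\left(M \right)} = \left(\left(-3 + M\right) + M\right) + \frac{4 + 9 M + 10 \cdot 4}{4 + M} = \left(-3 + 2 M\right) + \frac{4 + 9 M + 40}{4 + M} = \left(-3 + 2 M\right) + \frac{44 + 9 M}{4 + M} = -3 + 2 M + \frac{44 + 9 M}{4 + M}$)
$- c{\left(201 \right)} = - \frac{2 \left(16 + 201^{2} + 7 \cdot 201\right)}{4 + 201} = - \frac{2 \left(16 + 40401 + 1407\right)}{205} = - \frac{2 \cdot 41824}{205} = \left(-1\right) \frac{83648}{205} = - \frac{83648}{205}$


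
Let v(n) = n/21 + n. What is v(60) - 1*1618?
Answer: -10886/7 ≈ -1555.1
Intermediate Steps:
v(n) = 22*n/21 (v(n) = n/21 + n = 22*n/21)
v(60) - 1*1618 = (22/21)*60 - 1*1618 = 440/7 - 1618 = -10886/7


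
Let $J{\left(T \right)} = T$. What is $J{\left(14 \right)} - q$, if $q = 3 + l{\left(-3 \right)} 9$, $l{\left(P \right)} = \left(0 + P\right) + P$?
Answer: $65$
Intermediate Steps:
$l{\left(P \right)} = 2 P$ ($l{\left(P \right)} = P + P = 2 P$)
$q = -51$ ($q = 3 + 2 \left(-3\right) 9 = 3 - 54 = -51$)
$J{\left(14 \right)} - q = 14 - -51 = 14 + 51 = 65$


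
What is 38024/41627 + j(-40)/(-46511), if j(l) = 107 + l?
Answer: 1765745255/1936113397 ≈ 0.91201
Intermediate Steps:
38024/41627 + j(-40)/(-46511) = 38024/41627 + (107 - 40)/(-46511) = 38024*(1/41627) + 67*(-1/46511) = 38024/41627 - 67/46511 = 1765745255/1936113397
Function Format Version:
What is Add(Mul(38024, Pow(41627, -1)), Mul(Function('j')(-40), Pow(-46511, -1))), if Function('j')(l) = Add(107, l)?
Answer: Rational(1765745255, 1936113397) ≈ 0.91201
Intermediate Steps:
Add(Mul(38024, Pow(41627, -1)), Mul(Function('j')(-40), Pow(-46511, -1))) = Add(Mul(38024, Pow(41627, -1)), Mul(Add(107, -40), Pow(-46511, -1))) = Add(Mul(38024, Rational(1, 41627)), Mul(67, Rational(-1, 46511))) = Add(Rational(38024, 41627), Rational(-67, 46511)) = Rational(1765745255, 1936113397)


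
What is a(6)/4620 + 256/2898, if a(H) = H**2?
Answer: 7661/79695 ≈ 0.096129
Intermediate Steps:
a(6)/4620 + 256/2898 = 6**2/4620 + 256/2898 = 36*(1/4620) + 256*(1/2898) = 3/385 + 128/1449 = 7661/79695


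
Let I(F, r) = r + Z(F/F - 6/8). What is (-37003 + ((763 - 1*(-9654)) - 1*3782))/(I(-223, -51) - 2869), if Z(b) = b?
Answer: 121472/11679 ≈ 10.401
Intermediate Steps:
I(F, r) = 1/4 + r (I(F, r) = r + (F/F - 6/8) = r + (1 - 6*1/8) = r + (1 - 3/4) = r + 1/4 = 1/4 + r)
(-37003 + ((763 - 1*(-9654)) - 1*3782))/(I(-223, -51) - 2869) = (-37003 + ((763 - 1*(-9654)) - 1*3782))/((1/4 - 51) - 2869) = (-37003 + ((763 + 9654) - 3782))/(-203/4 - 2869) = (-37003 + (10417 - 3782))/(-11679/4) = (-37003 + 6635)*(-4/11679) = -30368*(-4/11679) = 121472/11679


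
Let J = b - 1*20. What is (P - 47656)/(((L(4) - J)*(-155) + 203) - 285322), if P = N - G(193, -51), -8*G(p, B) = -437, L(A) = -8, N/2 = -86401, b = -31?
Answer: 1764101/2334272 ≈ 0.75574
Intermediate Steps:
J = -51 (J = -31 - 1*20 = -31 - 20 = -51)
N = -172802 (N = 2*(-86401) = -172802)
G(p, B) = 437/8 (G(p, B) = -⅛*(-437) = 437/8)
P = -1382853/8 (P = -172802 - 1*437/8 = -172802 - 437/8 = -1382853/8 ≈ -1.7286e+5)
(P - 47656)/(((L(4) - J)*(-155) + 203) - 285322) = (-1382853/8 - 47656)/(((-8 - 1*(-51))*(-155) + 203) - 285322) = -1764101/(8*(((-8 + 51)*(-155) + 203) - 285322)) = -1764101/(8*((43*(-155) + 203) - 285322)) = -1764101/(8*((-6665 + 203) - 285322)) = -1764101/(8*(-6462 - 285322)) = -1764101/8/(-291784) = -1764101/8*(-1/291784) = 1764101/2334272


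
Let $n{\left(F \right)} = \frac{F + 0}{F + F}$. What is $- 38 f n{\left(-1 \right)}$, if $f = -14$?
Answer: $266$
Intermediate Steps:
$n{\left(F \right)} = \frac{1}{2}$ ($n{\left(F \right)} = \frac{F}{2 F} = F \frac{1}{2 F} = \frac{1}{2}$)
$- 38 f n{\left(-1 \right)} = \left(-38\right) \left(-14\right) \frac{1}{2} = 532 \cdot \frac{1}{2} = 266$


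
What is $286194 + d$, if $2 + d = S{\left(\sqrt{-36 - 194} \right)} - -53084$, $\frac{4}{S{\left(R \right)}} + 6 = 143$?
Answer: $\frac{46480816}{137} \approx 3.3928 \cdot 10^{5}$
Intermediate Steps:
$S{\left(R \right)} = \frac{4}{137}$ ($S{\left(R \right)} = \frac{4}{-6 + 143} = \frac{4}{137}$)
$d = \frac{7272238}{137}$ ($d = -2 + \left(\frac{4}{137} - -53084\right) = -2 + \left(\frac{4}{137} + 53084\right) = -2 + \frac{7272512}{137} = \frac{7272238}{137} \approx 53082.0$)
$286194 + d = 286194 + \frac{7272238}{137} = \frac{46480816}{137}$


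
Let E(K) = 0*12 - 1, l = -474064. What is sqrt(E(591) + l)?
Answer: I*sqrt(474065) ≈ 688.52*I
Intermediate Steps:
E(K) = -1 (E(K) = 0 - 1 = -1)
sqrt(E(591) + l) = sqrt(-1 - 474064) = sqrt(-474065) = I*sqrt(474065)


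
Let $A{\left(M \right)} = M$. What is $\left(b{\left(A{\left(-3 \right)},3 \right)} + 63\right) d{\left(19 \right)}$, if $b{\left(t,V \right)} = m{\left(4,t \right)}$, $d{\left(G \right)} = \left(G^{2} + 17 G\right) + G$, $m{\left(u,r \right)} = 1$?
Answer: $44992$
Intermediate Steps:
$d{\left(G \right)} = G^{2} + 18 G$
$b{\left(t,V \right)} = 1$
$\left(b{\left(A{\left(-3 \right)},3 \right)} + 63\right) d{\left(19 \right)} = \left(1 + 63\right) 19 \left(18 + 19\right) = 64 \cdot 19 \cdot 37 = 64 \cdot 703 = 44992$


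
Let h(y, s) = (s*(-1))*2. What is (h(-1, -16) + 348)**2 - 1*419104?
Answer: -274704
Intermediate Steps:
h(y, s) = -2*s (h(y, s) = -s*2 = -2*s)
(h(-1, -16) + 348)**2 - 1*419104 = (-2*(-16) + 348)**2 - 1*419104 = (32 + 348)**2 - 419104 = 380**2 - 419104 = 144400 - 419104 = -274704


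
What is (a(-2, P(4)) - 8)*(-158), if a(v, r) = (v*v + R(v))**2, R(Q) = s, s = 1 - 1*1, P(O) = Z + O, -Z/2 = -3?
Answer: -1264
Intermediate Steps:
Z = 6 (Z = -2*(-3) = 6)
P(O) = 6 + O
s = 0 (s = 1 - 1 = 0)
R(Q) = 0
a(v, r) = v**4 (a(v, r) = (v*v + 0)**2 = (v**2 + 0)**2 = (v**2)**2 = v**4)
(a(-2, P(4)) - 8)*(-158) = ((-2)**4 - 8)*(-158) = (16 - 8)*(-158) = 8*(-158) = -1264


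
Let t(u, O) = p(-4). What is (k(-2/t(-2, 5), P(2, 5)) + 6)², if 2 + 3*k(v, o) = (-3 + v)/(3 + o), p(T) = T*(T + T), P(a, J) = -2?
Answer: 4761/256 ≈ 18.598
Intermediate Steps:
p(T) = 2*T² (p(T) = T*(2*T) = 2*T²)
t(u, O) = 32 (t(u, O) = 2*(-4)² = 2*16 = 32)
k(v, o) = -⅔ + (-3 + v)/(3*(3 + o)) (k(v, o) = -⅔ + ((-3 + v)/(3 + o))/3 = -⅔ + (-3 + v)/(3*(3 + o)))
(k(-2/t(-2, 5), P(2, 5)) + 6)² = ((-9 - 2/32 - 2*(-2))/(3*(3 - 2)) + 6)² = ((⅓)*(-9 - 2*1/32 + 4)/1 + 6)² = ((⅓)*1*(-9 - 1/16 + 4) + 6)² = ((⅓)*1*(-81/16) + 6)² = (-27/16 + 6)² = (69/16)² = 4761/256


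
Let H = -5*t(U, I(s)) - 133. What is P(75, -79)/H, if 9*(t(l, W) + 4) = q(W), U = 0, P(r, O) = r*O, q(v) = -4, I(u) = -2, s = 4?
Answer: 53325/997 ≈ 53.485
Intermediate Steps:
P(r, O) = O*r
t(l, W) = -40/9 (t(l, W) = -4 + (⅑)*(-4) = -4 - 4/9 = -40/9)
H = -997/9 (H = -5*(-40/9) - 133 = 200/9 - 133 = -997/9 ≈ -110.78)
P(75, -79)/H = (-79*75)/(-997/9) = -5925*(-9/997) = 53325/997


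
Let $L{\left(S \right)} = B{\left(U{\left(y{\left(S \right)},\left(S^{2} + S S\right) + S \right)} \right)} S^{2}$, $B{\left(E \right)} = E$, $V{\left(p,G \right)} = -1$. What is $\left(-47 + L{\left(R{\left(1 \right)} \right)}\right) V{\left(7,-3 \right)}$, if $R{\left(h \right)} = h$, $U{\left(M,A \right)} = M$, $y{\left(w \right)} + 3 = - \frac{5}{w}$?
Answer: $55$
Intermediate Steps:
$y{\left(w \right)} = -3 - \frac{5}{w}$
$L{\left(S \right)} = S^{2} \left(-3 - \frac{5}{S}\right)$ ($L{\left(S \right)} = \left(-3 - \frac{5}{S}\right) S^{2} = S^{2} \left(-3 - \frac{5}{S}\right)$)
$\left(-47 + L{\left(R{\left(1 \right)} \right)}\right) V{\left(7,-3 \right)} = \left(-47 - 1 \left(5 + 3 \cdot 1\right)\right) \left(-1\right) = \left(-47 - 1 \left(5 + 3\right)\right) \left(-1\right) = \left(-47 - 1 \cdot 8\right) \left(-1\right) = \left(-47 - 8\right) \left(-1\right) = \left(-55\right) \left(-1\right) = 55$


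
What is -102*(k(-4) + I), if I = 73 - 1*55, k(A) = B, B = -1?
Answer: -1734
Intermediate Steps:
k(A) = -1
I = 18 (I = 73 - 55 = 18)
-102*(k(-4) + I) = -102*(-1 + 18) = -102*17 = -1734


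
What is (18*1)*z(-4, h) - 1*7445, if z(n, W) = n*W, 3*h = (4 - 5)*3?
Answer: -7373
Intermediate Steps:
h = -1 (h = ((4 - 5)*3)/3 = (-1*3)/3 = (⅓)*(-3) = -1)
z(n, W) = W*n
(18*1)*z(-4, h) - 1*7445 = (18*1)*(-1*(-4)) - 1*7445 = 18*4 - 7445 = 72 - 7445 = -7373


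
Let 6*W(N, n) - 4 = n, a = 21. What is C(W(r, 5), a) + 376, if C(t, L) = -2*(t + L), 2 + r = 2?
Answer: 331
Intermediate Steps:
r = 0 (r = -2 + 2 = 0)
W(N, n) = ⅔ + n/6
C(t, L) = -2*L - 2*t (C(t, L) = -2*(L + t) = -2*L - 2*t)
C(W(r, 5), a) + 376 = (-2*21 - 2*(⅔ + (⅙)*5)) + 376 = (-42 - 2*(⅔ + ⅚)) + 376 = (-42 - 2*3/2) + 376 = (-42 - 3) + 376 = -45 + 376 = 331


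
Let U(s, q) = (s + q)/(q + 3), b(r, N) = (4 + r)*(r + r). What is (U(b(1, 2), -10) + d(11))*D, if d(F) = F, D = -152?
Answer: -1672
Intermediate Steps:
b(r, N) = 2*r*(4 + r) (b(r, N) = (4 + r)*(2*r) = 2*r*(4 + r))
U(s, q) = (q + s)/(3 + q)
(U(b(1, 2), -10) + d(11))*D = ((-10 + 2*1*(4 + 1))/(3 - 10) + 11)*(-152) = ((-10 + 2*1*5)/(-7) + 11)*(-152) = (-(-10 + 10)/7 + 11)*(-152) = (-⅐*0 + 11)*(-152) = (0 + 11)*(-152) = 11*(-152) = -1672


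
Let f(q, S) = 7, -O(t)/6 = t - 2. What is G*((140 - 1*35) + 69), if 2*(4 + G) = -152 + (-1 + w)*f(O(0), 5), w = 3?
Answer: -12702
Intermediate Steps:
O(t) = 12 - 6*t (O(t) = -6*(t - 2) = -6*(-2 + t) = 12 - 6*t)
G = -73 (G = -4 + (-152 + (-1 + 3)*7)/2 = -4 + (-152 + 2*7)/2 = -4 + (-152 + 14)/2 = -4 + (½)*(-138) = -4 - 69 = -73)
G*((140 - 1*35) + 69) = -73*((140 - 1*35) + 69) = -73*((140 - 35) + 69) = -73*(105 + 69) = -73*174 = -12702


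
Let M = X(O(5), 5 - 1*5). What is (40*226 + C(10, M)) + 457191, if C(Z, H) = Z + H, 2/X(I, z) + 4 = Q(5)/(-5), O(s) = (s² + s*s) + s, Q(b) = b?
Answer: 2331203/5 ≈ 4.6624e+5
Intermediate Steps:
O(s) = s + 2*s² (O(s) = (s² + s²) + s = 2*s² + s = s + 2*s²)
X(I, z) = -⅖ (X(I, z) = 2/(-4 + 5/(-5)) = 2/(-4 + 5*(-⅕)) = 2/(-4 - 1) = 2/(-5) = 2*(-⅕) = -⅖)
M = -⅖ ≈ -0.40000
C(Z, H) = H + Z
(40*226 + C(10, M)) + 457191 = (40*226 + (-⅖ + 10)) + 457191 = (9040 + 48/5) + 457191 = 45248/5 + 457191 = 2331203/5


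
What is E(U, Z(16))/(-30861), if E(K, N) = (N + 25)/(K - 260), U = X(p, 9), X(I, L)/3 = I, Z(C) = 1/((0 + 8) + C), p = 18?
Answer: 601/152576784 ≈ 3.9390e-6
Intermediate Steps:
Z(C) = 1/(8 + C)
X(I, L) = 3*I
U = 54 (U = 3*18 = 54)
E(K, N) = (25 + N)/(-260 + K)
E(U, Z(16))/(-30861) = ((25 + 1/(8 + 16))/(-260 + 54))/(-30861) = ((25 + 1/24)/(-206))*(-1/30861) = -(25 + 1/24)/206*(-1/30861) = -1/206*601/24*(-1/30861) = -601/4944*(-1/30861) = 601/152576784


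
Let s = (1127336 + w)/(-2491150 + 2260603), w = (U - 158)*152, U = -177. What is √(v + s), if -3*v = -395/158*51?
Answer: √8043168347322/461094 ≈ 6.1507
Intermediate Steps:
w = -50920 (w = (-177 - 158)*152 = -335*152 = -50920)
s = -1076416/230547 (s = (1127336 - 50920)/(-2491150 + 2260603) = 1076416/(-230547) = 1076416*(-1/230547) = -1076416/230547 ≈ -4.6690)
v = 85/2 (v = -(-395/158)*51/3 = -(-79*5/158)*51/3 = -(-5)*51/6 = -⅓*(-255/2) = 85/2 ≈ 42.500)
√(v + s) = √(85/2 - 1076416/230547) = √(17443663/461094) = √8043168347322/461094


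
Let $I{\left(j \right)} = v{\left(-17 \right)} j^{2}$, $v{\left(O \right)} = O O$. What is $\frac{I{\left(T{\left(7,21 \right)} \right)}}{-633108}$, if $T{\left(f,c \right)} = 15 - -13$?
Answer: $- \frac{8092}{22611} \approx -0.35788$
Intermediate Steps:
$T{\left(f,c \right)} = 28$ ($T{\left(f,c \right)} = 15 + 13 = 28$)
$v{\left(O \right)} = O^{2}$
$I{\left(j \right)} = 289 j^{2}$ ($I{\left(j \right)} = \left(-17\right)^{2} j^{2} = 289 j^{2}$)
$\frac{I{\left(T{\left(7,21 \right)} \right)}}{-633108} = \frac{289 \cdot 28^{2}}{-633108} = 289 \cdot 784 \left(- \frac{1}{633108}\right) = 226576 \left(- \frac{1}{633108}\right) = - \frac{8092}{22611}$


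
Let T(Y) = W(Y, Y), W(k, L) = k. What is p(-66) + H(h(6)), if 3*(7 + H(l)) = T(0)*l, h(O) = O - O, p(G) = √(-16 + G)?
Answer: -7 + I*√82 ≈ -7.0 + 9.0554*I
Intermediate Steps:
T(Y) = Y
h(O) = 0
H(l) = -7 (H(l) = -7 + (0*l)/3 = -7 + (⅓)*0 = -7 + 0 = -7)
p(-66) + H(h(6)) = √(-16 - 66) - 7 = √(-82) - 7 = I*√82 - 7 = -7 + I*√82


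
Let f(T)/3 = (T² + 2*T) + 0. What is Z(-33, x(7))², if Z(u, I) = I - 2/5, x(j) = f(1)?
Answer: 1849/25 ≈ 73.960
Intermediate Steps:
f(T) = 3*T² + 6*T (f(T) = 3*((T² + 2*T) + 0) = 3*(T² + 2*T) = 3*T² + 6*T)
x(j) = 9 (x(j) = 3*1*(2 + 1) = 3*1*3 = 9)
Z(u, I) = -⅖ + I (Z(u, I) = I + (⅕)*(-2) = I - ⅖ = -⅖ + I)
Z(-33, x(7))² = (-⅖ + 9)² = (43/5)² = 1849/25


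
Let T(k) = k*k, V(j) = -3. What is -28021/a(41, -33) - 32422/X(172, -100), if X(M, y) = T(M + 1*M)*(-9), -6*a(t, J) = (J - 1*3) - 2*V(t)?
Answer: -347010179/61920 ≈ -5604.2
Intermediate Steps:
T(k) = k²
a(t, J) = -½ - J/6 (a(t, J) = -((J - 1*3) - 2*(-3))/6 = -((J - 3) + 6)/6 = -((-3 + J) + 6)/6 = -(3 + J)/6 = -½ - J/6)
X(M, y) = -36*M² (X(M, y) = (M + 1*M)²*(-9) = (M + M)²*(-9) = (2*M)²*(-9) = (4*M²)*(-9) = -36*M²)
-28021/a(41, -33) - 32422/X(172, -100) = -28021/(-½ - ⅙*(-33)) - 32422/((-36*172²)) = -28021/(-½ + 11/2) - 32422/((-36*29584)) = -28021/5 - 32422/(-1065024) = -28021*⅕ - 32422*(-1/1065024) = -28021/5 + 377/12384 = -347010179/61920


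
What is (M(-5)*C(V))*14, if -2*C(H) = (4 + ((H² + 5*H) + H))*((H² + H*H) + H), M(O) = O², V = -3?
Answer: 13125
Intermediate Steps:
C(H) = -(H + 2*H²)*(4 + H² + 6*H)/2 (C(H) = -(4 + ((H² + 5*H) + H))*((H² + H*H) + H)/2 = -(4 + (H² + 6*H))*((H² + H²) + H)/2 = -(4 + H² + 6*H)*(2*H² + H)/2 = -(4 + H² + 6*H)*(H + 2*H²)/2 = -(H + 2*H²)*(4 + H² + 6*H)/2)
(M(-5)*C(V))*14 = ((-5)²*(-½*(-3)*(4 + 2*(-3)³ + 13*(-3)² + 14*(-3))))*14 = (25*(-½*(-3)*(4 + 2*(-27) + 13*9 - 42)))*14 = (25*(-½*(-3)*(4 - 54 + 117 - 42)))*14 = (25*(-½*(-3)*25))*14 = (25*(75/2))*14 = (1875/2)*14 = 13125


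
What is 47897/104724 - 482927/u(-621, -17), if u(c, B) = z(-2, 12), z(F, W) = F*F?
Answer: -6321731945/52362 ≈ -1.2073e+5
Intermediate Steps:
z(F, W) = F**2
u(c, B) = 4 (u(c, B) = (-2)**2 = 4)
47897/104724 - 482927/u(-621, -17) = 47897/104724 - 482927/4 = -6321731945/52362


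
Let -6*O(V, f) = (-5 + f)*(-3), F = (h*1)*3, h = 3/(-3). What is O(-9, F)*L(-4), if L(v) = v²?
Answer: -64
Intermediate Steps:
h = -1 (h = 3*(-⅓) = -1)
F = -3 (F = -1*1*3 = -1*3 = -3)
O(V, f) = -5/2 + f/2 (O(V, f) = -(-5 + f)*(-3)/6 = -(15 - 3*f)/6 = -5/2 + f/2)
O(-9, F)*L(-4) = (-5/2 + (½)*(-3))*(-4)² = (-5/2 - 3/2)*16 = -4*16 = -64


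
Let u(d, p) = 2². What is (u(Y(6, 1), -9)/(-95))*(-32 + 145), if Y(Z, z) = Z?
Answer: -452/95 ≈ -4.7579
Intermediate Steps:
u(d, p) = 4
(u(Y(6, 1), -9)/(-95))*(-32 + 145) = (4/(-95))*(-32 + 145) = (4*(-1/95))*113 = -4/95*113 = -452/95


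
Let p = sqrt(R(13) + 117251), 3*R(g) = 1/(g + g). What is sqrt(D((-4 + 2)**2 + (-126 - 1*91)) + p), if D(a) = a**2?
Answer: sqrt(276024996 + 78*sqrt(713355162))/78 ≈ 213.80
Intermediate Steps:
R(g) = 1/(6*g) (R(g) = 1/(3*(g + g)) = 1/(3*((2*g))) = (1/(2*g))/3 = 1/(6*g))
p = sqrt(713355162)/78 (p = sqrt((1/6)/13 + 117251) = sqrt((1/6)*(1/13) + 117251) = sqrt(1/78 + 117251) = sqrt(9145579/78) = sqrt(713355162)/78 ≈ 342.42)
sqrt(D((-4 + 2)**2 + (-126 - 1*91)) + p) = sqrt(((-4 + 2)**2 + (-126 - 1*91))**2 + sqrt(713355162)/78) = sqrt(((-2)**2 + (-126 - 91))**2 + sqrt(713355162)/78) = sqrt((4 - 217)**2 + sqrt(713355162)/78) = sqrt((-213)**2 + sqrt(713355162)/78) = sqrt(45369 + sqrt(713355162)/78)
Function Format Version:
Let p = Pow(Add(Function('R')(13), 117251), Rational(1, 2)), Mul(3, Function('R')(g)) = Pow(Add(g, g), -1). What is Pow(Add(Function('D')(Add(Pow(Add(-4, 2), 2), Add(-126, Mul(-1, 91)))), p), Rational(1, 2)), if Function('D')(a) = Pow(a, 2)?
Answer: Mul(Rational(1, 78), Pow(Add(276024996, Mul(78, Pow(713355162, Rational(1, 2)))), Rational(1, 2))) ≈ 213.80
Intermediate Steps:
Function('R')(g) = Mul(Rational(1, 6), Pow(g, -1)) (Function('R')(g) = Mul(Rational(1, 3), Pow(Add(g, g), -1)) = Mul(Rational(1, 3), Pow(Mul(2, g), -1)) = Mul(Rational(1, 3), Mul(Rational(1, 2), Pow(g, -1))) = Mul(Rational(1, 6), Pow(g, -1)))
p = Mul(Rational(1, 78), Pow(713355162, Rational(1, 2))) (p = Pow(Add(Mul(Rational(1, 6), Pow(13, -1)), 117251), Rational(1, 2)) = Pow(Add(Mul(Rational(1, 6), Rational(1, 13)), 117251), Rational(1, 2)) = Pow(Add(Rational(1, 78), 117251), Rational(1, 2)) = Pow(Rational(9145579, 78), Rational(1, 2)) = Mul(Rational(1, 78), Pow(713355162, Rational(1, 2))) ≈ 342.42)
Pow(Add(Function('D')(Add(Pow(Add(-4, 2), 2), Add(-126, Mul(-1, 91)))), p), Rational(1, 2)) = Pow(Add(Pow(Add(Pow(Add(-4, 2), 2), Add(-126, Mul(-1, 91))), 2), Mul(Rational(1, 78), Pow(713355162, Rational(1, 2)))), Rational(1, 2)) = Pow(Add(Pow(Add(Pow(-2, 2), Add(-126, -91)), 2), Mul(Rational(1, 78), Pow(713355162, Rational(1, 2)))), Rational(1, 2)) = Pow(Add(Pow(Add(4, -217), 2), Mul(Rational(1, 78), Pow(713355162, Rational(1, 2)))), Rational(1, 2)) = Pow(Add(Pow(-213, 2), Mul(Rational(1, 78), Pow(713355162, Rational(1, 2)))), Rational(1, 2)) = Pow(Add(45369, Mul(Rational(1, 78), Pow(713355162, Rational(1, 2)))), Rational(1, 2))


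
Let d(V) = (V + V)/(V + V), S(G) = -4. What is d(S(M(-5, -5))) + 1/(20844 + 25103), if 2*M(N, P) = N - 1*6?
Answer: 45948/45947 ≈ 1.0000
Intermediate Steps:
M(N, P) = -3 + N/2 (M(N, P) = (N - 1*6)/2 = (N - 6)/2 = (-6 + N)/2 = -3 + N/2)
d(V) = 1 (d(V) = (2*V)/((2*V)) = (2*V)*(1/(2*V)) = 1)
d(S(M(-5, -5))) + 1/(20844 + 25103) = 1 + 1/(20844 + 25103) = 1 + 1/45947 = 45948/45947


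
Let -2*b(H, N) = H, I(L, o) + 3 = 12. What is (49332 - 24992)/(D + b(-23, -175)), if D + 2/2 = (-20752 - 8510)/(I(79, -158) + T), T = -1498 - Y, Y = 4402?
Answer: 57354776/36447 ≈ 1573.6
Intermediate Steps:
I(L, o) = 9 (I(L, o) = -3 + 12 = 9)
T = -5900 (T = -1498 - 1*4402 = -1498 - 4402 = -5900)
b(H, N) = -H/2
D = 23371/5891 (D = -1 + (-20752 - 8510)/(9 - 5900) = -1 - 29262/(-5891) = -1 - 29262*(-1/5891) = -1 + 29262/5891 = 23371/5891 ≈ 3.9672)
(49332 - 24992)/(D + b(-23, -175)) = (49332 - 24992)/(23371/5891 - ½*(-23)) = 24340/(23371/5891 + 23/2) = 24340/(182235/11782) = 24340*(11782/182235) = 57354776/36447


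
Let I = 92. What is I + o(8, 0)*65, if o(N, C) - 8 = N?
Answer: 1132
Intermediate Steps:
o(N, C) = 8 + N
I + o(8, 0)*65 = 92 + (8 + 8)*65 = 92 + 16*65 = 92 + 1040 = 1132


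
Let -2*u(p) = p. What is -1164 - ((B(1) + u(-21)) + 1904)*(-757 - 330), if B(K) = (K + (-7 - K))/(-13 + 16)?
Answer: 12464167/6 ≈ 2.0774e+6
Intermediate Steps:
B(K) = -7/3
u(p) = -p/2
-1164 - ((B(1) + u(-21)) + 1904)*(-757 - 330) = -1164 - ((-7/3 - 1/2*(-21)) + 1904)*(-757 - 330) = -1164 - ((-7/3 + 21/2) + 1904)*(-1087) = -1164 - (49/6 + 1904)*(-1087) = -1164 - 11473*(-1087)/6 = -1164 - 1*(-12471151/6) = -1164 + 12471151/6 = 12464167/6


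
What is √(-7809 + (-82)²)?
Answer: I*√1085 ≈ 32.939*I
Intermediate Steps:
√(-7809 + (-82)²) = √(-7809 + 6724) = √(-1085) = I*√1085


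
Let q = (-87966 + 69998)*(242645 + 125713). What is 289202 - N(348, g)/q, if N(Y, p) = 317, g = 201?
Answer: 1914128709838205/6618656544 ≈ 2.8920e+5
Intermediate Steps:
q = -6618656544 (q = -17968*368358 = -6618656544)
289202 - N(348, g)/q = 289202 - 317/(-6618656544) = 289202 - 317*(-1)/6618656544 = 289202 - 1*(-317/6618656544) = 289202 + 317/6618656544 = 1914128709838205/6618656544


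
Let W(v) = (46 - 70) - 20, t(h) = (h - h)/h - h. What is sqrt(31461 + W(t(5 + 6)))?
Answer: sqrt(31417) ≈ 177.25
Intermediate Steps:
t(h) = -h (t(h) = 0/h - h = 0 - h = -h)
W(v) = -44 (W(v) = -24 - 20 = -44)
sqrt(31461 + W(t(5 + 6))) = sqrt(31461 - 44) = sqrt(31417)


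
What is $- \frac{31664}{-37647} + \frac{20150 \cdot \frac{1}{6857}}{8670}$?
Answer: $\frac{62772980107}{74604043431} \approx 0.84142$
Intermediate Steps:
$- \frac{31664}{-37647} + \frac{20150 \cdot \frac{1}{6857}}{8670} = \left(-31664\right) \left(- \frac{1}{37647}\right) + 20150 \cdot \frac{1}{6857} \cdot \frac{1}{8670} = \frac{31664}{37647} + \frac{20150}{6857} \cdot \frac{1}{8670} = \frac{31664}{37647} + \frac{2015}{5945019} = \frac{62772980107}{74604043431}$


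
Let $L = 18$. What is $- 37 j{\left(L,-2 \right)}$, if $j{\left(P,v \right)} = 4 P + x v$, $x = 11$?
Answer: $-1850$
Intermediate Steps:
$j{\left(P,v \right)} = 4 P + 11 v$
$- 37 j{\left(L,-2 \right)} = - 37 \left(4 \cdot 18 + 11 \left(-2\right)\right) = - 37 \left(72 - 22\right) = \left(-37\right) 50 = -1850$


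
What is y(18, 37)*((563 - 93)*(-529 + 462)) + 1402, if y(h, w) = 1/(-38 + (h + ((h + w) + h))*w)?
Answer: 4635768/3329 ≈ 1392.5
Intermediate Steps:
y(h, w) = 1/(-38 + w*(w + 3*h)) (y(h, w) = 1/(-38 + (h + (w + 2*h))*w) = 1/(-38 + (w + 3*h)*w) = 1/(-38 + w*(w + 3*h)))
y(18, 37)*((563 - 93)*(-529 + 462)) + 1402 = ((563 - 93)*(-529 + 462))/(-38 + 37² + 3*18*37) + 1402 = (470*(-67))/(-38 + 1369 + 1998) + 1402 = -31490/3329 + 1402 = 4635768/3329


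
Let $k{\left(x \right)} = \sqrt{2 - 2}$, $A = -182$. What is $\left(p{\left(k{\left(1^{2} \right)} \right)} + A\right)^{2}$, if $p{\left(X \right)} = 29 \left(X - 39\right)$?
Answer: $1723969$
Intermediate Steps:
$k{\left(x \right)} = 0$ ($k{\left(x \right)} = \sqrt{0} = 0$)
$p{\left(X \right)} = -1131 + 29 X$ ($p{\left(X \right)} = 29 \left(-39 + X\right) = -1131 + 29 X$)
$\left(p{\left(k{\left(1^{2} \right)} \right)} + A\right)^{2} = \left(\left(-1131 + 29 \cdot 0\right) - 182\right)^{2} = \left(\left(-1131 + 0\right) - 182\right)^{2} = \left(-1131 - 182\right)^{2} = \left(-1313\right)^{2} = 1723969$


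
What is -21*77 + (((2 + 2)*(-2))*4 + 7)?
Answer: -1642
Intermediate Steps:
-21*77 + (((2 + 2)*(-2))*4 + 7) = -1617 + ((4*(-2))*4 + 7) = -1617 + (-8*4 + 7) = -1617 + (-32 + 7) = -1617 - 25 = -1642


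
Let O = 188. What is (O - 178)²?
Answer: 100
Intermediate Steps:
(O - 178)² = (188 - 178)² = 10² = 100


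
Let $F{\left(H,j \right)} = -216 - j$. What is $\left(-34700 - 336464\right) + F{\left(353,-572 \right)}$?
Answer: $-370808$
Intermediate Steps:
$\left(-34700 - 336464\right) + F{\left(353,-572 \right)} = \left(-34700 - 336464\right) - -356 = -371164 + \left(-216 + 572\right) = -371164 + 356 = -370808$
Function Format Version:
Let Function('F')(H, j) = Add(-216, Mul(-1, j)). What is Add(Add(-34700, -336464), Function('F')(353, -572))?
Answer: -370808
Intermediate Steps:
Add(Add(-34700, -336464), Function('F')(353, -572)) = Add(Add(-34700, -336464), Add(-216, Mul(-1, -572))) = Add(-371164, Add(-216, 572)) = Add(-371164, 356) = -370808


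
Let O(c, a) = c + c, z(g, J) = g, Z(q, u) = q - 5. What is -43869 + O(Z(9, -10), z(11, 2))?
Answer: -43861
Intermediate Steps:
Z(q, u) = -5 + q
O(c, a) = 2*c
-43869 + O(Z(9, -10), z(11, 2)) = -43869 + 2*(-5 + 9) = -43869 + 2*4 = -43869 + 8 = -43861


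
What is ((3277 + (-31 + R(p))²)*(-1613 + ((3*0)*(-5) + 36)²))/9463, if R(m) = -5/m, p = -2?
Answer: -5185169/37852 ≈ -136.99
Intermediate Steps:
((3277 + (-31 + R(p))²)*(-1613 + ((3*0)*(-5) + 36)²))/9463 = ((3277 + (-31 - 5/(-2))²)*(-1613 + ((3*0)*(-5) + 36)²))/9463 = ((3277 + (-31 - 5*(-½))²)*(-1613 + (0*(-5) + 36)²))*(1/9463) = ((3277 + (-31 + 5/2)²)*(-1613 + (0 + 36)²))*(1/9463) = ((3277 + (-57/2)²)*(-1613 + 36²))*(1/9463) = ((3277 + 3249/4)*(-1613 + 1296))*(1/9463) = ((16357/4)*(-317))*(1/9463) = -5185169/4*1/9463 = -5185169/37852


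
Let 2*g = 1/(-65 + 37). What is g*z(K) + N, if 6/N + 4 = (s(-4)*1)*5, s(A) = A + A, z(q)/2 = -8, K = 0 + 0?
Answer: 23/154 ≈ 0.14935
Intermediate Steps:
K = 0
z(q) = -16 (z(q) = 2*(-8) = -16)
s(A) = 2*A
g = -1/56 (g = 1/(2*(-65 + 37)) = (1/2)/(-28) = (1/2)*(-1/28) = -1/56 ≈ -0.017857)
N = -3/22 (N = 6/(-4 + ((2*(-4))*1)*5) = 6/(-4 - 8*1*5) = 6/(-4 - 8*5) = 6/(-4 - 40) = 6/(-44) = 6*(-1/44) = -3/22 ≈ -0.13636)
g*z(K) + N = -1/56*(-16) - 3/22 = 2/7 - 3/22 = 23/154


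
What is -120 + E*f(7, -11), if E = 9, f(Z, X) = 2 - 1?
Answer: -111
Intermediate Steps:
f(Z, X) = 1
-120 + E*f(7, -11) = -120 + 9*1 = -120 + 9 = -111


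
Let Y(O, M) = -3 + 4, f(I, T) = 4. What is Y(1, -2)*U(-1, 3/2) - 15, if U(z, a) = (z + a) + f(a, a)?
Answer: -21/2 ≈ -10.500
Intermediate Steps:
Y(O, M) = 1
U(z, a) = 4 + a + z (U(z, a) = (z + a) + 4 = (a + z) + 4 = 4 + a + z)
Y(1, -2)*U(-1, 3/2) - 15 = 1*(4 + 3/2 - 1) - 15 = 1*(9/2) - 15 = 9/2 - 15 = -21/2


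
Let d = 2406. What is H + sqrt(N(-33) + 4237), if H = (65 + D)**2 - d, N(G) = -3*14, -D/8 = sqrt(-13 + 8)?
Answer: 1499 + sqrt(4195) - 1040*I*sqrt(5) ≈ 1563.8 - 2325.5*I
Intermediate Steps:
D = -8*I*sqrt(5) (D = -8*sqrt(-13 + 8) = -8*I*sqrt(5) ≈ -17.889*I)
N(G) = -42
H = -2406 + (65 - 8*I*sqrt(5))**2 (H = (65 - 8*I*sqrt(5))**2 - 1*2406 = (65 - 8*I*sqrt(5))**2 - 2406 = -2406 + (65 - 8*I*sqrt(5))**2 ≈ 1499.0 - 2325.5*I)
H + sqrt(N(-33) + 4237) = (1499 - 1040*I*sqrt(5)) + sqrt(-42 + 4237) = (1499 - 1040*I*sqrt(5)) + sqrt(4195) = 1499 + sqrt(4195) - 1040*I*sqrt(5)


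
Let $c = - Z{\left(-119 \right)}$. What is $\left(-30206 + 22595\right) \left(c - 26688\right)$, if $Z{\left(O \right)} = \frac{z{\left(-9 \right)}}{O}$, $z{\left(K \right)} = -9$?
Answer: $\frac{24171630291}{119} \approx 2.0312 \cdot 10^{8}$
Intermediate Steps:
$Z{\left(O \right)} = - \frac{9}{O}$
$c = - \frac{9}{119}$ ($c = - \frac{-9}{-119} = - \frac{\left(-9\right) \left(-1\right)}{119} = \left(-1\right) \frac{9}{119} = - \frac{9}{119} \approx -0.07563$)
$\left(-30206 + 22595\right) \left(c - 26688\right) = \left(-30206 + 22595\right) \left(- \frac{9}{119} - 26688\right) = - 7611 \left(- \frac{9}{119} - 26688\right) = \left(-7611\right) \left(- \frac{3175881}{119}\right) = \frac{24171630291}{119}$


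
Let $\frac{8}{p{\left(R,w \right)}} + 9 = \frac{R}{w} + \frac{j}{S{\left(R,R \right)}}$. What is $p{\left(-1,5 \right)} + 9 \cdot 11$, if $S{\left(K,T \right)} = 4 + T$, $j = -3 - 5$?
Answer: $\frac{8751}{89} \approx 98.326$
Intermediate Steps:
$j = -8$ ($j = -3 - 5 = -8$)
$p{\left(R,w \right)} = \frac{8}{-9 - \frac{8}{4 + R} + \frac{R}{w}}$ ($p{\left(R,w \right)} = \frac{8}{-9 + \left(\frac{R}{w} - \frac{8}{4 + R}\right)} = \frac{8}{-9 + \left(- \frac{8}{4 + R} + \frac{R}{w}\right)} = \frac{8}{-9 - \frac{8}{4 + R} + \frac{R}{w}}$)
$p{\left(-1,5 \right)} + 9 \cdot 11 = \left(-8\right) 5 \frac{1}{8 \cdot 5 - - (4 - 1) + 9 \cdot 5 \left(4 - 1\right)} \left(4 - 1\right) + 9 \cdot 11 = \left(-8\right) 5 \frac{1}{40 - \left(-1\right) 3 + 9 \cdot 5 \cdot 3} \cdot 3 + 99 = \left(-8\right) 5 \frac{1}{40 + 3 + 135} \cdot 3 + 99 = \left(-8\right) 5 \cdot \frac{1}{178} \cdot 3 + 99 = - \frac{60}{89} + 99 = \frac{8751}{89}$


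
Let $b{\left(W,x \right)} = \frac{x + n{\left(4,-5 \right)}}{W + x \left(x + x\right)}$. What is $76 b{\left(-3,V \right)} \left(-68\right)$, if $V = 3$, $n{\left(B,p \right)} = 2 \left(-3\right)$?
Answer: $\frac{5168}{5} \approx 1033.6$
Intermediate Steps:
$n{\left(B,p \right)} = -6$
$b{\left(W,x \right)} = \frac{-6 + x}{W + 2 x^{2}}$ ($b{\left(W,x \right)} = \frac{x - 6}{W + x \left(x + x\right)} = \frac{-6 + x}{W + x 2 x} = \frac{-6 + x}{W + 2 x^{2}}$)
$76 b{\left(-3,V \right)} \left(-68\right) = 76 \frac{-6 + 3}{-3 + 2 \cdot 3^{2}} \left(-68\right) = 76 \frac{1}{-3 + 2 \cdot 9} \left(-3\right) \left(-68\right) = 76 \frac{1}{-3 + 18} \left(-3\right) \left(-68\right) = 76 \cdot \frac{1}{15} \left(-3\right) \left(-68\right) = 76 \left(- \frac{1}{5}\right) \left(-68\right) = \left(- \frac{76}{5}\right) \left(-68\right) = \frac{5168}{5}$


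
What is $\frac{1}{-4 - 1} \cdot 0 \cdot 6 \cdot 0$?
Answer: $0$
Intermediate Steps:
$\frac{1}{-4 - 1} \cdot 0 \cdot 6 \cdot 0 = \frac{1}{-5} \cdot 0 \cdot 0 = \left(- \frac{1}{5}\right) 0 \cdot 0 = 0 \cdot 0 = 0$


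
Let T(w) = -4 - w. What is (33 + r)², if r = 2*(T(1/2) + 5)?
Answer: 1156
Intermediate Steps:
r = 1 (r = 2*((-4 - 1/2) + 5) = 2*((-4 - 1*½) + 5) = 2*((-4 - ½) + 5) = 2*(-9/2 + 5) = 2*(½) = 1)
(33 + r)² = (33 + 1)² = 34² = 1156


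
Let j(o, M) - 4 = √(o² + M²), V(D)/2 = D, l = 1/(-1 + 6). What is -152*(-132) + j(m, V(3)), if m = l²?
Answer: 20068 + √22501/25 ≈ 20074.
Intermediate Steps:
l = ⅕ (l = 1/5 = ⅕ ≈ 0.20000)
V(D) = 2*D
m = 1/25 (m = (⅕)² = 1/25 ≈ 0.040000)
j(o, M) = 4 + √(M² + o²) (j(o, M) = 4 + √(o² + M²) = 4 + √(M² + o²))
-152*(-132) + j(m, V(3)) = -152*(-132) + (4 + √((2*3)² + (1/25)²)) = 20064 + (4 + √(6² + 1/625)) = 20064 + (4 + √(36 + 1/625)) = 20064 + (4 + √(22501/625)) = 20064 + (4 + √22501/25) = 20068 + √22501/25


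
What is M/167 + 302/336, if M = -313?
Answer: -27367/28056 ≈ -0.97544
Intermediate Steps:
M/167 + 302/336 = -313/167 + 302/336 = -313*1/167 + 302*(1/336) = -313/167 + 151/168 = -27367/28056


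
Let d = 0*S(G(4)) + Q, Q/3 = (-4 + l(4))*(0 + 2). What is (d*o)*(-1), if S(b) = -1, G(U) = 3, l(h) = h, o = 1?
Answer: 0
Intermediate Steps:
Q = 0 (Q = 3*((-4 + 4)*(0 + 2)) = 3*(0*2) = 3*0 = 0)
d = 0 (d = 0*(-1) + 0 = 0 + 0 = 0)
(d*o)*(-1) = (0*1)*(-1) = 0*(-1) = 0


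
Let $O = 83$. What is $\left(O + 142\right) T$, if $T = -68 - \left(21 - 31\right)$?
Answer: $-13050$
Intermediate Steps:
$T = -58$ ($T = -68 - \left(21 - 31\right) = -68 - -10 = -68 + 10 = -58$)
$\left(O + 142\right) T = \left(83 + 142\right) \left(-58\right) = 225 \left(-58\right) = -13050$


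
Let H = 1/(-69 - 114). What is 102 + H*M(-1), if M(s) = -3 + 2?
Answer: 18667/183 ≈ 102.01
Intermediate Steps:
M(s) = -1
H = -1/183 (H = 1/(-183) = -1/183 ≈ -0.0054645)
102 + H*M(-1) = 102 - 1/183*(-1) = 102 + 1/183 = 18667/183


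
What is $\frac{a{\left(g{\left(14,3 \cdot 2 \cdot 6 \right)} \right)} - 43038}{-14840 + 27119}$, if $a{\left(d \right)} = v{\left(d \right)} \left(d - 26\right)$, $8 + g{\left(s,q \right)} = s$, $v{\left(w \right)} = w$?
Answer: $- \frac{14386}{4093} \approx -3.5148$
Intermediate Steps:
$g{\left(s,q \right)} = -8 + s$
$a{\left(d \right)} = d \left(-26 + d\right)$ ($a{\left(d \right)} = d \left(d - 26\right) = d \left(-26 + d\right)$)
$\frac{a{\left(g{\left(14,3 \cdot 2 \cdot 6 \right)} \right)} - 43038}{-14840 + 27119} = \frac{\left(-8 + 14\right) \left(-26 + \left(-8 + 14\right)\right) - 43038}{-14840 + 27119} = \frac{6 \left(-26 + 6\right) - 43038}{12279} = \left(6 \left(-20\right) - 43038\right) \frac{1}{12279} = \left(-120 - 43038\right) \frac{1}{12279} = \left(-43158\right) \frac{1}{12279} = - \frac{14386}{4093}$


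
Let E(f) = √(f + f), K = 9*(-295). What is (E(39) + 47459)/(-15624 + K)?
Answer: -47459/18279 - √78/18279 ≈ -2.5969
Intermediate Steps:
K = -2655
E(f) = √2*√f (E(f) = √(2*f) = √2*√f)
(E(39) + 47459)/(-15624 + K) = (√2*√39 + 47459)/(-15624 - 2655) = (√78 + 47459)/(-18279) = (47459 + √78)*(-1/18279) = -47459/18279 - √78/18279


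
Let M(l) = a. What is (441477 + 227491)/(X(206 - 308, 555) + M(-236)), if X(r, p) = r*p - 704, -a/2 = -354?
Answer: -334484/28303 ≈ -11.818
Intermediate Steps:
a = 708 (a = -2*(-354) = 708)
M(l) = 708
X(r, p) = -704 + p*r (X(r, p) = p*r - 704 = -704 + p*r)
(441477 + 227491)/(X(206 - 308, 555) + M(-236)) = (441477 + 227491)/((-704 + 555*(206 - 308)) + 708) = 668968/((-704 + 555*(-102)) + 708) = 668968/((-704 - 56610) + 708) = 668968/(-57314 + 708) = 668968/(-56606) = 668968*(-1/56606) = -334484/28303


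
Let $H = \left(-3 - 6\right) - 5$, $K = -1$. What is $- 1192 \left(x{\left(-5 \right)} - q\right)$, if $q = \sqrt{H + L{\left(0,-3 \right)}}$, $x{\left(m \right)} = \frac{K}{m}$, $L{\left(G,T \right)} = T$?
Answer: $- \frac{1192}{5} + 1192 i \sqrt{17} \approx -238.4 + 4914.7 i$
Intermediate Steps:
$x{\left(m \right)} = - \frac{1}{m}$
$H = -14$ ($H = -9 - 5 = -14$)
$q = i \sqrt{17}$ ($q = \sqrt{-14 - 3} = \sqrt{-17} = i \sqrt{17} \approx 4.1231 i$)
$- 1192 \left(x{\left(-5 \right)} - q\right) = - 1192 \left(- \frac{1}{-5} - i \sqrt{17}\right) = - 1192 \left(\left(-1\right) \left(- \frac{1}{5}\right) - i \sqrt{17}\right) = - 1192 \left(\frac{1}{5} - i \sqrt{17}\right) = - \frac{1192}{5} + 1192 i \sqrt{17}$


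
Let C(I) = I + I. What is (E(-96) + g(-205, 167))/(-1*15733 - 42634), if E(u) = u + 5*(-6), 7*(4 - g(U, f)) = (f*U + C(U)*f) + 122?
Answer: -101729/408569 ≈ -0.24899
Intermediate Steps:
C(I) = 2*I
g(U, f) = -94/7 - 3*U*f/7 (g(U, f) = 4 - ((f*U + (2*U)*f) + 122)/7 = 4 - ((U*f + 2*U*f) + 122)/7 = 4 - (3*U*f + 122)/7 = 4 - (122 + 3*U*f)/7 = 4 + (-122/7 - 3*U*f/7) = -94/7 - 3*U*f/7)
E(u) = -30 + u (E(u) = u - 30 = -30 + u)
(E(-96) + g(-205, 167))/(-1*15733 - 42634) = ((-30 - 96) + (-94/7 - 3/7*(-205)*167))/(-1*15733 - 42634) = (-126 + (-94/7 + 102705/7))/(-15733 - 42634) = (-126 + 102611/7)/(-58367) = (101729/7)*(-1/58367) = -101729/408569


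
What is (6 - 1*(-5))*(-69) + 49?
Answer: -710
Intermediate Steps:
(6 - 1*(-5))*(-69) + 49 = (6 + 5)*(-69) + 49 = 11*(-69) + 49 = -759 + 49 = -710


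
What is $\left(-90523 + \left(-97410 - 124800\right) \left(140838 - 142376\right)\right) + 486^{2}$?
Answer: $341904653$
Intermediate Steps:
$\left(-90523 + \left(-97410 - 124800\right) \left(140838 - 142376\right)\right) + 486^{2} = \left(-90523 - -341758980\right) + 236196 = \left(-90523 + 341758980\right) + 236196 = 341668457 + 236196 = 341904653$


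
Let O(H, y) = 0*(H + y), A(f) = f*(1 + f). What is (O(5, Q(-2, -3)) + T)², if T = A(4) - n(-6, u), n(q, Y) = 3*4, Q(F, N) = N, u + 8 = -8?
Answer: 64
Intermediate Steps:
u = -16 (u = -8 - 8 = -16)
n(q, Y) = 12
O(H, y) = 0
T = 8 (T = 4*(1 + 4) - 1*12 = 4*5 - 12 = 20 - 12 = 8)
(O(5, Q(-2, -3)) + T)² = (0 + 8)² = 8² = 64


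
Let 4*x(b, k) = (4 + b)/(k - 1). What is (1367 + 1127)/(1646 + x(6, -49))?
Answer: 49880/32919 ≈ 1.5152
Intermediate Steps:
x(b, k) = (4 + b)/(4*(-1 + k)) (x(b, k) = ((4 + b)/(k - 1))/4 = ((4 + b)/(-1 + k))/4 = (4 + b)/(4*(-1 + k)))
(1367 + 1127)/(1646 + x(6, -49)) = (1367 + 1127)/(1646 + (4 + 6)/(4*(-1 - 49))) = 2494/(1646 + (1/4)*10/(-50)) = 2494/(1646 + (1/4)*(-1/50)*10) = 2494/(1646 - 1/20) = 2494/(32919/20) = 2494*(20/32919) = 49880/32919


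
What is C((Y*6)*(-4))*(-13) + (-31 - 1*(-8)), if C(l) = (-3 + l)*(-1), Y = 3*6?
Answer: -5678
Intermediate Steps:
Y = 18
C(l) = 3 - l
C((Y*6)*(-4))*(-13) + (-31 - 1*(-8)) = (3 - 18*6*(-4))*(-13) + (-31 - 1*(-8)) = (3 - 108*(-4))*(-13) + (-31 + 8) = (3 - 1*(-432))*(-13) - 23 = (3 + 432)*(-13) - 23 = 435*(-13) - 23 = -5655 - 23 = -5678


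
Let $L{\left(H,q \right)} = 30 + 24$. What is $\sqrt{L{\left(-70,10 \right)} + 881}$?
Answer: $\sqrt{935} \approx 30.578$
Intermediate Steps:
$L{\left(H,q \right)} = 54$
$\sqrt{L{\left(-70,10 \right)} + 881} = \sqrt{54 + 881} = \sqrt{935}$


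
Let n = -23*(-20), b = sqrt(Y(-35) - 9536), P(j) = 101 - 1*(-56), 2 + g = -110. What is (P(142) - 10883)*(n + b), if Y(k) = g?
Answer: -4933960 - 128712*I*sqrt(67) ≈ -4.934e+6 - 1.0536e+6*I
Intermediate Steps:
g = -112 (g = -2 - 110 = -112)
Y(k) = -112
P(j) = 157 (P(j) = 101 + 56 = 157)
b = 12*I*sqrt(67) (b = sqrt(-112 - 9536) = sqrt(-9648) = 12*I*sqrt(67) ≈ 98.224*I)
n = 460
(P(142) - 10883)*(n + b) = (157 - 10883)*(460 + 12*I*sqrt(67)) = -10726*(460 + 12*I*sqrt(67)) = -4933960 - 128712*I*sqrt(67)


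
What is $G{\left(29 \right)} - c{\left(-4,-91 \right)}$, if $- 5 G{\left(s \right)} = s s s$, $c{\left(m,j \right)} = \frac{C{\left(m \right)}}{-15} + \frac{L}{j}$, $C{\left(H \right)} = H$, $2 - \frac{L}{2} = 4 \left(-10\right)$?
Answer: $- \frac{951043}{195} \approx -4877.1$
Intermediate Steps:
$L = 84$ ($L = 4 - 2 \cdot 4 \left(-10\right) = 4 - -80 = 4 + 80 = 84$)
$c{\left(m,j \right)} = \frac{84}{j} - \frac{m}{15}$ ($c{\left(m,j \right)} = \frac{m}{-15} + \frac{84}{j} = m \left(- \frac{1}{15}\right) + \frac{84}{j} = - \frac{m}{15} + \frac{84}{j} = \frac{84}{j} - \frac{m}{15}$)
$G{\left(s \right)} = - \frac{s^{3}}{5}$ ($G{\left(s \right)} = - \frac{s s s}{5} = - \frac{s^{2} s}{5} = - \frac{s^{3}}{5}$)
$G{\left(29 \right)} - c{\left(-4,-91 \right)} = - \frac{29^{3}}{5} - \left(\frac{84}{-91} - - \frac{4}{15}\right) = \left(- \frac{1}{5}\right) 24389 - \left(84 \left(- \frac{1}{91}\right) + \frac{4}{15}\right) = - \frac{24389}{5} - \left(- \frac{12}{13} + \frac{4}{15}\right) = - \frac{24389}{5} - - \frac{128}{195} = - \frac{24389}{5} + \frac{128}{195} = - \frac{951043}{195}$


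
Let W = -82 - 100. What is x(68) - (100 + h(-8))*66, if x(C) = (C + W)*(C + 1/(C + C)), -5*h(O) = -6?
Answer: -4906893/340 ≈ -14432.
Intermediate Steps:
W = -182
h(O) = 6/5 (h(O) = -⅕*(-6) = 6/5)
x(C) = (-182 + C)*(C + 1/(2*C)) (x(C) = (C - 182)*(C + 1/(C + C)) = (-182 + C)*(C + 1/(2*C)))
x(68) - (100 + h(-8))*66 = (½ + 68² - 182*68 - 91/68) - (100 + 6/5)*66 = (½ + 4624 - 12376 - 91*1/68) - 506*66/5 = (½ + 4624 - 12376 - 91/68) - 1*33396/5 = -527193/68 - 33396/5 = -4906893/340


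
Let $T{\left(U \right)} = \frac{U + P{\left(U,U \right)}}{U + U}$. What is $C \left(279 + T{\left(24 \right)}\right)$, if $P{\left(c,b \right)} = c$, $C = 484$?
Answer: $135520$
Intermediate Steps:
$T{\left(U \right)} = 1$ ($T{\left(U \right)} = \frac{U + U}{U + U} = \frac{2 U}{2 U} = 2 U \frac{1}{2 U} = 1$)
$C \left(279 + T{\left(24 \right)}\right) = 484 \left(279 + 1\right) = 484 \cdot 280 = 135520$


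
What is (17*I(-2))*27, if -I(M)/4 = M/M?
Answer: -1836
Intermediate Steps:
I(M) = -4 (I(M) = -4*M/M = -4*1 = -4)
(17*I(-2))*27 = (17*(-4))*27 = -68*27 = -1836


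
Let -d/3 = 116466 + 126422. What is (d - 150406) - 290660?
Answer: -1169730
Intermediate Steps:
d = -728664 (d = -3*(116466 + 126422) = -3*242888 = -728664)
(d - 150406) - 290660 = (-728664 - 150406) - 290660 = -879070 - 290660 = -1169730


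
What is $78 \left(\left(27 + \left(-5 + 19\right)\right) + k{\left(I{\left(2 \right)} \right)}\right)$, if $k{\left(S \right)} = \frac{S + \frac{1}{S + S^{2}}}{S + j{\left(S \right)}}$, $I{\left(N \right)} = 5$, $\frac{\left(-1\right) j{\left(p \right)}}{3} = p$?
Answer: $\frac{157937}{50} \approx 3158.7$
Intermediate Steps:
$j{\left(p \right)} = - 3 p$
$k{\left(S \right)} = - \frac{S + \frac{1}{S + S^{2}}}{2 S}$ ($k{\left(S \right)} = \frac{S + \frac{1}{S + S^{2}}}{S - 3 S} = \frac{S + \frac{1}{S + S^{2}}}{\left(-2\right) S} = \left(S + \frac{1}{S + S^{2}}\right) \left(- \frac{1}{2 S}\right) = - \frac{S + \frac{1}{S + S^{2}}}{2 S}$)
$78 \left(\left(27 + \left(-5 + 19\right)\right) + k{\left(I{\left(2 \right)} \right)}\right) = 78 \left(\left(27 + \left(-5 + 19\right)\right) + \frac{1 + 5^{2} + 5^{3}}{2 \cdot 25 \left(-1 - 5\right)}\right) = 78 \left(\left(27 + 14\right) + \frac{1}{2} \cdot \frac{1}{25} \frac{1}{-1 - 5} \left(1 + 25 + 125\right)\right) = 78 \left(41 + \frac{1}{2} \cdot \frac{1}{25} \frac{1}{-6} \cdot 151\right) = 78 \left(41 + \frac{1}{2} \cdot \frac{1}{25} \left(- \frac{1}{6}\right) 151\right) = 78 \left(41 - \frac{151}{300}\right) = 78 \cdot \frac{12149}{300} = \frac{157937}{50}$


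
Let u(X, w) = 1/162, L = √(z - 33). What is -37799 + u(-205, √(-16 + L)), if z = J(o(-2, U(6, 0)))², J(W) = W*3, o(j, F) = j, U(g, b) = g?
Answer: -6123437/162 ≈ -37799.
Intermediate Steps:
J(W) = 3*W
z = 36 (z = (3*(-2))² = (-6)² = 36)
L = √3 (L = √(36 - 33) = √3 ≈ 1.7320)
u(X, w) = 1/162
-37799 + u(-205, √(-16 + L)) = -37799 + 1/162 = -6123437/162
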